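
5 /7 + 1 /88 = 0.73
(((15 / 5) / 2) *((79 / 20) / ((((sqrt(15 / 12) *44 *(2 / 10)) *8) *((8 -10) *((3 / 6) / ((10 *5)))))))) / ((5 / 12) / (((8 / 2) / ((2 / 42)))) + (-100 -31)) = 74655 *sqrt(5) / 5809892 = 0.03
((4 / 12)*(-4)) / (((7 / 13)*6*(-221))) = 2 / 1071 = 0.00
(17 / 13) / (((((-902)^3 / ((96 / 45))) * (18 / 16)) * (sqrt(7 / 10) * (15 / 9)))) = -544 * sqrt(70) / 1878250599225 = -0.00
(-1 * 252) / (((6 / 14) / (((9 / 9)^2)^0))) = -588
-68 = -68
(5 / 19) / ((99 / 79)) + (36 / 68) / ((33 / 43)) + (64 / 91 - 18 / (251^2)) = 293844892636 / 183327050907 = 1.60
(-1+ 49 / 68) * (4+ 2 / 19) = -39 / 34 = -1.15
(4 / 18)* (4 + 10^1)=28 / 9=3.11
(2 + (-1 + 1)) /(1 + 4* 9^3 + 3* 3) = 1 /1463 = 0.00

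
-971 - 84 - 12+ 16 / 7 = -7453 / 7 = -1064.71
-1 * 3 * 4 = -12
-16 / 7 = -2.29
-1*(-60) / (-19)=-60 / 19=-3.16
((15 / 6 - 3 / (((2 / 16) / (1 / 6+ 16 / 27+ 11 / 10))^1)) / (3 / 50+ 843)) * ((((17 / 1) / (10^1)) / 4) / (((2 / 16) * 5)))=-64447 / 1896885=-0.03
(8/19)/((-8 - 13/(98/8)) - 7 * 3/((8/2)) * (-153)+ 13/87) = 0.00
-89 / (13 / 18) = -1602 / 13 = -123.23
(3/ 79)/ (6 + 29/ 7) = 21/ 5609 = 0.00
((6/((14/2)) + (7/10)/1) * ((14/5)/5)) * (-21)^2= 48069/125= 384.55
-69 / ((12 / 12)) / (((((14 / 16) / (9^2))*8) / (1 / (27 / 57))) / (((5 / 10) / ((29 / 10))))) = -58995 / 203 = -290.62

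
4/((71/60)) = 240/71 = 3.38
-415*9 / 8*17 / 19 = -63495 / 152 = -417.73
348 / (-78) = -58 / 13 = -4.46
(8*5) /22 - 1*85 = -83.18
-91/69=-1.32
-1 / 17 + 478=8125 / 17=477.94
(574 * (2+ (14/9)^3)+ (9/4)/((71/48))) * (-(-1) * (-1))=-171327040/51759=-3310.09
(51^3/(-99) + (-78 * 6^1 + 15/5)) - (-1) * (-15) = -20019/11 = -1819.91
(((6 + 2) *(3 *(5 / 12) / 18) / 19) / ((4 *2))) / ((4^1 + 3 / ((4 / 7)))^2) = 10 / 234099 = 0.00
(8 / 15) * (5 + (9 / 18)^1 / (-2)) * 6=76 / 5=15.20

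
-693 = -693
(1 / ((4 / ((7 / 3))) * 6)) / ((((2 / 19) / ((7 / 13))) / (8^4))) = 2037.06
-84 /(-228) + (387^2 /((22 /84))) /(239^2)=10.38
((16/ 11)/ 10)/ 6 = 4/ 165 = 0.02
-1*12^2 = -144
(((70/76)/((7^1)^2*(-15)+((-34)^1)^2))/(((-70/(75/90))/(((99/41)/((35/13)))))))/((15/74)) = -5291/45914260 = -0.00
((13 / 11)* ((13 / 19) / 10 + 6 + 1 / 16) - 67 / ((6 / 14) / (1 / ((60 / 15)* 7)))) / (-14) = -83381 / 702240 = -0.12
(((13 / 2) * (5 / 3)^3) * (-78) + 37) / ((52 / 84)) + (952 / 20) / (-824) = -3731.96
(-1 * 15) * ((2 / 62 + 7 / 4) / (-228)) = 1105 / 9424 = 0.12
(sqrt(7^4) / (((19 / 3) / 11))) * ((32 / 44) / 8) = 147 / 19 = 7.74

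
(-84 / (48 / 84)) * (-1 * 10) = 1470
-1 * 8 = -8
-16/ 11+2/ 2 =-5/ 11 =-0.45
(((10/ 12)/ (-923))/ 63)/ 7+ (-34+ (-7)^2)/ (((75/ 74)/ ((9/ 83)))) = 1626541753/ 1013537070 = 1.60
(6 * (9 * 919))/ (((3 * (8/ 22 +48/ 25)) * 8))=2274525/ 2512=905.46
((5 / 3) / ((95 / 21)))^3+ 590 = 4047153 / 6859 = 590.05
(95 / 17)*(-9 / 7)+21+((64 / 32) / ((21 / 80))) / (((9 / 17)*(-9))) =353252 / 28917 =12.22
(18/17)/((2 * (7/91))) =117/17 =6.88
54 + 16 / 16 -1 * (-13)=68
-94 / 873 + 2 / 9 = 100 / 873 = 0.11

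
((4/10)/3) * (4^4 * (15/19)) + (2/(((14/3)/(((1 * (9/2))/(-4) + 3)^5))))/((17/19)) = 2818891829/74088448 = 38.05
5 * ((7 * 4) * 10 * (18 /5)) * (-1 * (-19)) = 95760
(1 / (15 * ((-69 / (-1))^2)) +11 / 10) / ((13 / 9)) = 31423 / 41262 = 0.76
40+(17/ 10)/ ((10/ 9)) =4153/ 100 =41.53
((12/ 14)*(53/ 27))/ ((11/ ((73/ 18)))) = 3869/ 6237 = 0.62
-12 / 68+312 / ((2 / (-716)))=-1898835 / 17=-111696.18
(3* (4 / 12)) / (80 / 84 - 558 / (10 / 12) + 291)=-105 / 39653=-0.00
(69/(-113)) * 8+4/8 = -4.38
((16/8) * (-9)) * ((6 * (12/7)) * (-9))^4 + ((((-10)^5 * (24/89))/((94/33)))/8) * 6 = -1321851600.75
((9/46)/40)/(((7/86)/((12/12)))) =387/6440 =0.06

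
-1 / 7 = -0.14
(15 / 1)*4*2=120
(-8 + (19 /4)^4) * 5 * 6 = 1924095 /128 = 15031.99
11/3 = 3.67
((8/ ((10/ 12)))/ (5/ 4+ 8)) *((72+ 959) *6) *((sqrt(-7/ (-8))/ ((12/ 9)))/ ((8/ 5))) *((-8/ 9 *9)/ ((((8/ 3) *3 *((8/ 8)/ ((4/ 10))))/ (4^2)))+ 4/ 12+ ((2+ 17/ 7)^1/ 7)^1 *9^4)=28267601274 *sqrt(14)/ 9065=11667697.64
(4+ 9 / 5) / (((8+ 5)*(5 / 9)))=261 / 325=0.80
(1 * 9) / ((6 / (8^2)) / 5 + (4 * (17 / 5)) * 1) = 1440 / 2179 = 0.66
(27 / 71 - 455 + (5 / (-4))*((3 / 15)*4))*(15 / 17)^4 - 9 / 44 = -72110767419 / 260919604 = -276.37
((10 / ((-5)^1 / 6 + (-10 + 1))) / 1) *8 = -8.14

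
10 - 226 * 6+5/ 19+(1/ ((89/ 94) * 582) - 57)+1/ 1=-689767174/ 492081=-1401.74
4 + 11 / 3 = 23 / 3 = 7.67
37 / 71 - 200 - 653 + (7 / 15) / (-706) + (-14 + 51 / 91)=-865.92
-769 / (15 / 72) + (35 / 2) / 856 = -31596497 / 8560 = -3691.18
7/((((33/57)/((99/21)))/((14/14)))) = 57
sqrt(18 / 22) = 3 * sqrt(11) / 11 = 0.90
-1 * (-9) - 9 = 0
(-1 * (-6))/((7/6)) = 36/7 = 5.14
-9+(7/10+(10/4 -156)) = -809/5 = -161.80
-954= -954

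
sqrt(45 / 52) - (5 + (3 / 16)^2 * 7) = -1343 / 256 + 3 * sqrt(65) / 26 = -4.32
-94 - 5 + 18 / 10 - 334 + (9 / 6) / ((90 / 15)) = -8619 / 20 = -430.95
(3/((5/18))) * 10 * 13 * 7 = 9828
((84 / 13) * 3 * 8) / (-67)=-2016 / 871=-2.31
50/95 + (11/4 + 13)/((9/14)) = 951/38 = 25.03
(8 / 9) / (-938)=-4 / 4221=-0.00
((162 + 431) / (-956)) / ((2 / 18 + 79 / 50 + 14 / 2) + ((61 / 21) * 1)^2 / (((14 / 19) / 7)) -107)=2179275 / 63770936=0.03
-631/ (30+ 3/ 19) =-11989/ 573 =-20.92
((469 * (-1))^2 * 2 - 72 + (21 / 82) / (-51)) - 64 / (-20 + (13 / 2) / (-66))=1626701095641 / 3698282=439853.18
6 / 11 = 0.55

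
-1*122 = -122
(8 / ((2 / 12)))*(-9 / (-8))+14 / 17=932 / 17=54.82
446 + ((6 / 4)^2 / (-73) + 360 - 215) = 172563 / 292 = 590.97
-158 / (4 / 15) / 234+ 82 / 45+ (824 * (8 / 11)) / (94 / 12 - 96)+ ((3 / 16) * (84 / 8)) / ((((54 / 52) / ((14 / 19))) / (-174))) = -16206585034 / 64678185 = -250.57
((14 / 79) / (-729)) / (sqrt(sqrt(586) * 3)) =-7 * sqrt(3) * 586^(3 / 4) / 50622489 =-0.00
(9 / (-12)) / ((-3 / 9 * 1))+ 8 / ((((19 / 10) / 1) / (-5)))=-1429 / 76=-18.80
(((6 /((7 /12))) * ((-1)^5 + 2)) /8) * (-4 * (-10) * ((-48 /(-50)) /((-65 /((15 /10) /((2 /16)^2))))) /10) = -82944 /11375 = -7.29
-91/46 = -1.98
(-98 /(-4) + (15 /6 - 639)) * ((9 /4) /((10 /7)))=-9639 /10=-963.90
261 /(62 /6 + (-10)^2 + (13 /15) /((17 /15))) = 13311 /5666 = 2.35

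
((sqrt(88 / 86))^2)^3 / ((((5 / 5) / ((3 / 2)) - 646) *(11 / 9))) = -108 / 79507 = -0.00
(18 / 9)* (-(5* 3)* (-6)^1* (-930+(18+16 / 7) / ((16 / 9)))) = -2314845 / 14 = -165346.07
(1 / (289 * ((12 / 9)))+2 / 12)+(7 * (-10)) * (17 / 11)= -4120463 / 38148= -108.01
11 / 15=0.73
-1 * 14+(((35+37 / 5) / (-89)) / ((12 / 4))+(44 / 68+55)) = 941576 / 22695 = 41.49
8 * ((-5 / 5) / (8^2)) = -1 / 8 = -0.12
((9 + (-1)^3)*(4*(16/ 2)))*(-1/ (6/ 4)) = -512/ 3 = -170.67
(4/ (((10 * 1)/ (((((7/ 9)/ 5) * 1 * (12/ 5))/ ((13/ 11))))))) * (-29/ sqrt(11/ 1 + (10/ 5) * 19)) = -2552/ 4875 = -0.52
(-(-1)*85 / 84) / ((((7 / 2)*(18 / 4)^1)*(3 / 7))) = 85 / 567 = 0.15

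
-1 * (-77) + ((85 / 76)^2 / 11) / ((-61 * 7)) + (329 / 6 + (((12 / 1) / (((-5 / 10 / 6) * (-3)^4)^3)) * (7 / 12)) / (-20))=351995528351969 / 2669986352880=131.83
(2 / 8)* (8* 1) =2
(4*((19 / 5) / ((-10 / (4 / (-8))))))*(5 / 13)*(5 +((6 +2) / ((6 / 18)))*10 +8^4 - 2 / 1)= 82441 / 65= 1268.32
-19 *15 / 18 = -95 / 6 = -15.83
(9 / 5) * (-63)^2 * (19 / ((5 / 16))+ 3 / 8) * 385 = 6730515099 / 40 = 168262877.48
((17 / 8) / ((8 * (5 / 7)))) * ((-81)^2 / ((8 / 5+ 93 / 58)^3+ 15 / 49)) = 23326365782475 / 317218594888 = 73.53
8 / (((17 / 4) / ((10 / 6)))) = 160 / 51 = 3.14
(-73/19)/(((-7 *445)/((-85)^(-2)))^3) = 73/216591449738891869140625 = 0.00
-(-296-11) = 307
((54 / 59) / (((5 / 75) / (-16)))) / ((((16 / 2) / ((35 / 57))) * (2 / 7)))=-66150 / 1121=-59.01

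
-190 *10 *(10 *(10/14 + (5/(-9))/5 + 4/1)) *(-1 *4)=22040000/63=349841.27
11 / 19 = 0.58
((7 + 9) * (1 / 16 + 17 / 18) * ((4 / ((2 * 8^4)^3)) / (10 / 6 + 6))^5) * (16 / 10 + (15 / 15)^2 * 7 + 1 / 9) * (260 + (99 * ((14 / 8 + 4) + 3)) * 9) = 137375175 / 157818671151734043076363814076315239389122979486281161284517888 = 0.00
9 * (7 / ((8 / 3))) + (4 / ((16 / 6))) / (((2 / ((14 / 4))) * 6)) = 385 / 16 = 24.06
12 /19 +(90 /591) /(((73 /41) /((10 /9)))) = 0.73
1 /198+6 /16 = 301 /792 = 0.38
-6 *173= -1038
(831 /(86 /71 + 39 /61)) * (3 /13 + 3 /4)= 183552111 /416780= 440.41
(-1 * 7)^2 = 49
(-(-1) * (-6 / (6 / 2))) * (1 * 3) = -6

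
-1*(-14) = 14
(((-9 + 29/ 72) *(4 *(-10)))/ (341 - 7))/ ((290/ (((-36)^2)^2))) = 28880064/ 4843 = 5963.26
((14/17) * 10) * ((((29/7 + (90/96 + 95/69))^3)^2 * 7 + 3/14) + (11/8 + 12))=77203524730628385165101843165/18475471496710673399808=4178703.90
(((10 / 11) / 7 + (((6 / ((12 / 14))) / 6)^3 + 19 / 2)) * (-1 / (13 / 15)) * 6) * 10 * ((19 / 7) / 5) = -17724625 / 42042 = -421.59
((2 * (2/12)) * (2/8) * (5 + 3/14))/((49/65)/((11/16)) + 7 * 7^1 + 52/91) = 52195/6086232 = 0.01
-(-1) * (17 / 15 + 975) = 14642 / 15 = 976.13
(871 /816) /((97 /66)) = 9581 /13192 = 0.73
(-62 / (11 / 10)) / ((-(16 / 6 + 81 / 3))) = 1860 / 979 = 1.90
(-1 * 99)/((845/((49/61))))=-4851/51545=-0.09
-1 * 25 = -25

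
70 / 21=10 / 3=3.33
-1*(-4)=4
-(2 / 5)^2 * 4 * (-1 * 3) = 48 / 25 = 1.92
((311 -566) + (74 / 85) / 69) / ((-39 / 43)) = 64306543 / 228735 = 281.14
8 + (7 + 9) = 24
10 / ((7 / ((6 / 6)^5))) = 1.43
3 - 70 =-67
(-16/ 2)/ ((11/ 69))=-552/ 11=-50.18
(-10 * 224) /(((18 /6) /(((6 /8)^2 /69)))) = -140 /23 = -6.09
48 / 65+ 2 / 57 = 2866 / 3705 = 0.77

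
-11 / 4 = -2.75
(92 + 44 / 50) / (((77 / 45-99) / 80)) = -167184 / 2189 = -76.37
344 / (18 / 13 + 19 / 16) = 71552 / 535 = 133.74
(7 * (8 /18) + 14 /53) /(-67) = -1610 /31959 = -0.05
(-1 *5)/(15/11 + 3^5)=-55/2688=-0.02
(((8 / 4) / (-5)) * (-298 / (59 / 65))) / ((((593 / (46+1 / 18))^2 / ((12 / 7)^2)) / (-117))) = -276886649936 / 1016617259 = -272.36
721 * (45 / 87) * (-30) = -324450 / 29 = -11187.93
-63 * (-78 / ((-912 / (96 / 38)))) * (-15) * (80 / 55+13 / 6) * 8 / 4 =5872230 / 3971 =1478.78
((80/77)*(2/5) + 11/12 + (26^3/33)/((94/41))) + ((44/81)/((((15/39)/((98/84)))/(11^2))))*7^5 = 58941135416749/17588340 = 3351148.28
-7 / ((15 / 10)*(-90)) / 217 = 1 / 4185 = 0.00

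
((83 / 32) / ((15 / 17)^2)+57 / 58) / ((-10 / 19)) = -17115637 / 2088000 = -8.20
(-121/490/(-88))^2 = 121/15366400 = 0.00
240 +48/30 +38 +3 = 1413/5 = 282.60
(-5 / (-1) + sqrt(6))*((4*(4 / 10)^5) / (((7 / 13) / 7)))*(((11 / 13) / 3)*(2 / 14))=1408*sqrt(6) / 65625 + 1408 / 13125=0.16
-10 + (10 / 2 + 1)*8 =38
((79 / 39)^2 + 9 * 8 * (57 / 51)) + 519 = 15606608 / 25857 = 603.57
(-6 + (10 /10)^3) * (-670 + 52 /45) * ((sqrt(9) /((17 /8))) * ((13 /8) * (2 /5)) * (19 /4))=3717103 /255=14576.87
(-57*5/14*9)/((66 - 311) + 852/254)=325755/429646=0.76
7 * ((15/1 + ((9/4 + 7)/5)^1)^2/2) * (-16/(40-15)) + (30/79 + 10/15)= -188100971/296250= -634.94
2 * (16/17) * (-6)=-192/17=-11.29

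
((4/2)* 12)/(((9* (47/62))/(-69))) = -11408/47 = -242.72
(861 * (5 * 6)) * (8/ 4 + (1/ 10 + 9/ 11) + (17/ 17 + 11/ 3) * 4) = 6132903/ 11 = 557536.64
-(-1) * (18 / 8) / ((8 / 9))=81 / 32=2.53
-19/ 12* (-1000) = 4750/ 3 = 1583.33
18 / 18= 1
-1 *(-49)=49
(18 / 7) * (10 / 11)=180 / 77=2.34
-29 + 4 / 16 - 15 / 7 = -865 / 28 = -30.89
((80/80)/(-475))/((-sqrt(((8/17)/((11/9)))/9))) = sqrt(374)/1900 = 0.01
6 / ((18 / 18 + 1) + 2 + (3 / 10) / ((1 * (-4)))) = 240 / 157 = 1.53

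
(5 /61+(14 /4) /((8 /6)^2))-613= -1192573 /1952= -610.95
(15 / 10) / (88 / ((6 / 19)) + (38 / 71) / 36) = 1917 / 356155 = 0.01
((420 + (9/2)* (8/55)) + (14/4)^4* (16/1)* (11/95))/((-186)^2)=146021/7230564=0.02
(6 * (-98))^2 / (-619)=-345744 / 619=-558.55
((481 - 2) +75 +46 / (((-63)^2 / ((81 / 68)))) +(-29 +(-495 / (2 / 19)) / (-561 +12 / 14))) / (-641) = -0.83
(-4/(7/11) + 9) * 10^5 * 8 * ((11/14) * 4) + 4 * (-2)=334399608/49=6824481.80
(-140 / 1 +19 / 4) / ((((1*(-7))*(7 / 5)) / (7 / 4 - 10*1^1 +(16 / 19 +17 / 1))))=1971945 / 14896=132.38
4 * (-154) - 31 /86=-53007 /86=-616.36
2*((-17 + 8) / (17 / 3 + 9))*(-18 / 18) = 1.23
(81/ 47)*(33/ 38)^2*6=264627/ 33934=7.80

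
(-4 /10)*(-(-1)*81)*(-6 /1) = 972 /5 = 194.40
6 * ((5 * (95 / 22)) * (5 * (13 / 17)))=92625 / 187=495.32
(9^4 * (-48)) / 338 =-157464 / 169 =-931.74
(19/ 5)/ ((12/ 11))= 209/ 60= 3.48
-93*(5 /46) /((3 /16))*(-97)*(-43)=-224871.30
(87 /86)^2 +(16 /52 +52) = 5127677 /96148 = 53.33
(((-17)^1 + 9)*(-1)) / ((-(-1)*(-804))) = -2 / 201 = -0.01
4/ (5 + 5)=2/ 5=0.40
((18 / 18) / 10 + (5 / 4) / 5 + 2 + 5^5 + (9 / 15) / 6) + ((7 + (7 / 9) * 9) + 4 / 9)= 565541 / 180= 3141.89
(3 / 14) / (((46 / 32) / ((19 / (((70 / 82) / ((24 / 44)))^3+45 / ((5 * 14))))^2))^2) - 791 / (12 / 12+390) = 13470807068721653862570663842597298303071 / 425748610004169675692154799009286890673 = 31.64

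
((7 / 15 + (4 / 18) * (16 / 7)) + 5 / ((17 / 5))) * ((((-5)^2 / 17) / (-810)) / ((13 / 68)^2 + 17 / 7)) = -104752 / 58167639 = -0.00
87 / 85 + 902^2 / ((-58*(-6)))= 17296654 / 7395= 2338.97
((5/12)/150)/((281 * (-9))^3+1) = -1/5823029479680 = -0.00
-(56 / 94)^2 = -0.35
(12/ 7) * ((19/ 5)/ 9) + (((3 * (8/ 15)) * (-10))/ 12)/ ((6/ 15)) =-274/ 105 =-2.61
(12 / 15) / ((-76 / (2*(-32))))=64 / 95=0.67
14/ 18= 7/ 9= 0.78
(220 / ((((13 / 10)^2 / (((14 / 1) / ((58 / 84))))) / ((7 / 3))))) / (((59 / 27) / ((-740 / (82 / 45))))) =-13569217200000 / 11855519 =-1144548.56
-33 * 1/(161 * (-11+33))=-3/322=-0.01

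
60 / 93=20 / 31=0.65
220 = 220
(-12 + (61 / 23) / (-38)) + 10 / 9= -86201 / 7866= -10.96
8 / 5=1.60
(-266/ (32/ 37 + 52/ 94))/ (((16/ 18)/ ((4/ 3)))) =-231287/ 822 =-281.37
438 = 438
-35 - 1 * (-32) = -3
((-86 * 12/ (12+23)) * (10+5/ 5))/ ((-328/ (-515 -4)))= -513.21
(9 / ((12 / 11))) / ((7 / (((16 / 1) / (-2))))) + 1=-59 / 7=-8.43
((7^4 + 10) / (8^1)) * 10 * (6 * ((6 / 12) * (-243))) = -8788095 / 4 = -2197023.75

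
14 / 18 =7 / 9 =0.78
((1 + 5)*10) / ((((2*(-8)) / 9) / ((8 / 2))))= -135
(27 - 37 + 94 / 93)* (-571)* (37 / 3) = 17662172 / 279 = 63305.28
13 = 13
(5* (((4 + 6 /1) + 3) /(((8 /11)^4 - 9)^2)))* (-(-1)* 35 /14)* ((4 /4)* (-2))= -5358972025 /1253876533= -4.27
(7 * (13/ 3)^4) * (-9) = -199927/ 9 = -22214.11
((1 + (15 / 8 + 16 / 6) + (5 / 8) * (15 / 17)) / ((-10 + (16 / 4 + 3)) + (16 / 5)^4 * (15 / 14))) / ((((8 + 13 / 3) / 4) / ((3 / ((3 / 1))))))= 1087625 / 60182091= 0.02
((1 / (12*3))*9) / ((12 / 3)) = 1 / 16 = 0.06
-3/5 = -0.60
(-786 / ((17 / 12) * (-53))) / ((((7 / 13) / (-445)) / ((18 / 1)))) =-982154160 / 6307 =-155724.46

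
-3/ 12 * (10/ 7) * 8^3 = -1280/ 7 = -182.86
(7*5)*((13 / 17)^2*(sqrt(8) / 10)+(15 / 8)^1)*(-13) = -6825 / 8-15379*sqrt(2) / 289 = -928.38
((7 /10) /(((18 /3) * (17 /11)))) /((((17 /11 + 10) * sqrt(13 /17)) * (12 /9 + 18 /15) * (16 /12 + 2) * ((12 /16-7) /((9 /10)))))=-22869 * sqrt(221) /2666365000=-0.00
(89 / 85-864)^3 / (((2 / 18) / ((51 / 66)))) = -3551899151362959 / 794750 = -4469203084.45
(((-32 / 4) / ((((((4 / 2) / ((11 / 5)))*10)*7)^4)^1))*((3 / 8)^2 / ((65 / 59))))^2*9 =543967600010769 / 15588021904000000000000000000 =0.00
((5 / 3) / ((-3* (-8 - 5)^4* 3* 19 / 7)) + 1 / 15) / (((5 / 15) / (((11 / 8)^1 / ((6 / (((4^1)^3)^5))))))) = 3605176489345024 / 73258965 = 49211403.54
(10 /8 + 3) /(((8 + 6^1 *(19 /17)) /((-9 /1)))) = -2601 /1000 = -2.60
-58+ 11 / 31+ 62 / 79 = -56.86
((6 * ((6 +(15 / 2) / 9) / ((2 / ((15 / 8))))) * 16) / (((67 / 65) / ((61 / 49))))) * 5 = 12192375 / 3283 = 3713.79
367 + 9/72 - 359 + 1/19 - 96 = -87.82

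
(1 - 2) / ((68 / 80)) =-20 / 17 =-1.18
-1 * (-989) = 989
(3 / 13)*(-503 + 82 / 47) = -70677 / 611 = -115.67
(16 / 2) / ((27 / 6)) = 16 / 9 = 1.78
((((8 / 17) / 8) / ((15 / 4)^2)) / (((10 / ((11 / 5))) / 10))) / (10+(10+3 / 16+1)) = 2816 / 6483375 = 0.00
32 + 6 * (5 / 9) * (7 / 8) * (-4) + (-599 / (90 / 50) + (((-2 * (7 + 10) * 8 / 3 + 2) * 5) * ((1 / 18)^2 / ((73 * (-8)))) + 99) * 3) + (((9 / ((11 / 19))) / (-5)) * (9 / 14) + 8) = -343701871 / 36424080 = -9.44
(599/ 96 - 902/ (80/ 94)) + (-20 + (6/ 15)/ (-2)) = -515429/ 480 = -1073.81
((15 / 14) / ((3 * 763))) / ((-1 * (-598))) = 5 / 6387836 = 0.00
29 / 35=0.83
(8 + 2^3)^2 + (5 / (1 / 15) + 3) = 334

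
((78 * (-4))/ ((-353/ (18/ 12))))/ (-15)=-156/ 1765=-0.09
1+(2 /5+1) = 12 /5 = 2.40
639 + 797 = 1436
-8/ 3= -2.67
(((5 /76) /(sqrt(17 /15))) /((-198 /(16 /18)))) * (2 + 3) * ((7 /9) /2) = -175 * sqrt(255) /5180274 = -0.00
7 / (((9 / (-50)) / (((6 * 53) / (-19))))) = 37100 / 57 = 650.88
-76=-76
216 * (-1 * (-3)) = 648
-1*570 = -570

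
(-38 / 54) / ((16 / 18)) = -19 / 24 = -0.79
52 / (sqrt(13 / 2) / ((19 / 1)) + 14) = 525616 / 141499- 988*sqrt(26) / 141499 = 3.68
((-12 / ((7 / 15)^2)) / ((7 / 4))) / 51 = -3600 / 5831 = -0.62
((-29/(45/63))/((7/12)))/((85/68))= -1392/25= -55.68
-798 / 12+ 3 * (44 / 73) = -64.69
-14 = -14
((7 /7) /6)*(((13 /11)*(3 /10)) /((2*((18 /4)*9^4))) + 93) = 201357103 /12990780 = 15.50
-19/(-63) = 19/63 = 0.30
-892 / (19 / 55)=-49060 / 19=-2582.11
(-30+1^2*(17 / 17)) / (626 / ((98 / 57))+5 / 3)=-4263 / 53768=-0.08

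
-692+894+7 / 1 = 209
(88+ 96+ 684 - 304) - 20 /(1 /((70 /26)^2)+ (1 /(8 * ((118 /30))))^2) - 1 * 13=15439084671 /37926121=407.08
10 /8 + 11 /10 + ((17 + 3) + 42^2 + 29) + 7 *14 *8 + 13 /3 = 156221 /60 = 2603.68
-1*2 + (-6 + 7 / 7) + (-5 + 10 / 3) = -26 / 3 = -8.67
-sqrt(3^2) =-3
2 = 2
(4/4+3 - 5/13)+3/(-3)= 34/13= 2.62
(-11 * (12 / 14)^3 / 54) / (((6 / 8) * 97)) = -176 / 99813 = -0.00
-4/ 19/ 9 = -4/ 171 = -0.02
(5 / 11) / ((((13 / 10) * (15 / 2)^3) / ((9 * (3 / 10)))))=0.00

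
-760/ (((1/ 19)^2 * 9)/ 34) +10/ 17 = -158579990/ 153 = -1036470.52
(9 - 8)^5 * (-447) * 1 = -447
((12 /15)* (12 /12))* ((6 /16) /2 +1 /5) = 31 /100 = 0.31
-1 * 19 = -19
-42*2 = -84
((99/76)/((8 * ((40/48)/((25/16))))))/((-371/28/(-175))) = 259875/64448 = 4.03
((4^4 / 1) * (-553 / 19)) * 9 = -1274112 / 19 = -67058.53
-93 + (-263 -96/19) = -6860/19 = -361.05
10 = 10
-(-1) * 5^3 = 125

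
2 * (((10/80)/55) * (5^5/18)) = 625/792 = 0.79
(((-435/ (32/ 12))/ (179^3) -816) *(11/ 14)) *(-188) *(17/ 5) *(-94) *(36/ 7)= -39769583371939674/ 200736865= -198117985.81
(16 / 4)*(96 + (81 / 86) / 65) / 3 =357814 / 2795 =128.02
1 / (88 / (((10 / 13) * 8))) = 10 / 143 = 0.07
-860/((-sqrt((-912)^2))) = 215/228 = 0.94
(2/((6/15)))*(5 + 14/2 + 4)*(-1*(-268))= 21440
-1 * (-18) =18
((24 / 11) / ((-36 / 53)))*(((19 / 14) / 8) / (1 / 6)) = -1007 / 308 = -3.27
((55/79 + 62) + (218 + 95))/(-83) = -29680/6557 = -4.53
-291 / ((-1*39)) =97 / 13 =7.46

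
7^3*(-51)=-17493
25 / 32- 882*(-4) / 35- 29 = 72.58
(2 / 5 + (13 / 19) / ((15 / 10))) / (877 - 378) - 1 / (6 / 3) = -141727 / 284430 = -0.50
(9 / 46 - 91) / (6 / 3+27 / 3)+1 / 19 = -78857 / 9614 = -8.20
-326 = -326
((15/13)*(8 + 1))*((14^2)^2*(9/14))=3333960/13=256458.46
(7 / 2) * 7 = 49 / 2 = 24.50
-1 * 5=-5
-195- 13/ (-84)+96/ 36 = -5381/ 28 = -192.18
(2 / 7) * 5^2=50 / 7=7.14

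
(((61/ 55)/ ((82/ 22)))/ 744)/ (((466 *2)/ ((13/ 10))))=793/ 1421486400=0.00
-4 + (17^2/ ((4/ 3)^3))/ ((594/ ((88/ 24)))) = -1247/ 384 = -3.25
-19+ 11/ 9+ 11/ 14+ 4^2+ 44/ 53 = -1081/ 6678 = -0.16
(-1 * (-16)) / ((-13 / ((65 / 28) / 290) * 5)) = -2 / 1015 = -0.00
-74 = -74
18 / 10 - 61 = -59.20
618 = 618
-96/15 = -32/5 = -6.40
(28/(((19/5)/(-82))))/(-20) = 574/19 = 30.21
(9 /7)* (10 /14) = 45 /49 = 0.92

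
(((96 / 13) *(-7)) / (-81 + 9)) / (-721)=-4 / 4017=-0.00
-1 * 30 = -30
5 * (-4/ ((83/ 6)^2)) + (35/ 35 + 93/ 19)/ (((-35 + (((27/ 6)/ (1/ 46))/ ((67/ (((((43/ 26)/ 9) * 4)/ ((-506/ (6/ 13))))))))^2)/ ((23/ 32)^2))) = -871129279592781823/ 4548478390439369024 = -0.19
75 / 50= 3 / 2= 1.50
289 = 289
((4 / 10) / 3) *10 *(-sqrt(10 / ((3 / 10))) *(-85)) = 3400 *sqrt(3) / 9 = 654.33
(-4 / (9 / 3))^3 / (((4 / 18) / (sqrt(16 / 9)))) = -128 / 9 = -14.22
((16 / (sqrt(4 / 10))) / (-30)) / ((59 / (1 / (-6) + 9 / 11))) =-86 * sqrt(10) / 29205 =-0.01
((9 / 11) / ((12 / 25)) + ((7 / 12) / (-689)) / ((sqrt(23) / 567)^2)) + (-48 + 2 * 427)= 277467491 / 348634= 795.87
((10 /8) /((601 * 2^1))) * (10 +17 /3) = 235 /14424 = 0.02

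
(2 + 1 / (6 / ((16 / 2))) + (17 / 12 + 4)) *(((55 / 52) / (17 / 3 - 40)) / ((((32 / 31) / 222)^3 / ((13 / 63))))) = -3734783719425 / 6750208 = -553284.24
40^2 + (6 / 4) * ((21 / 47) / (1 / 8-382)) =229735748 / 143585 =1600.00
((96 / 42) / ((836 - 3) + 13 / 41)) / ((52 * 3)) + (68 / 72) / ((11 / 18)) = 7207555 / 4663659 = 1.55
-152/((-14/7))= 76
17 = 17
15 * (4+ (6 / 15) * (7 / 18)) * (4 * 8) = 1994.67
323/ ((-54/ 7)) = -2261/ 54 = -41.87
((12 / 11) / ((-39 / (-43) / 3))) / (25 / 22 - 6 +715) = 1032 / 203099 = 0.01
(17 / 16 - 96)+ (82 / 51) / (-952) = -9218975 / 97104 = -94.94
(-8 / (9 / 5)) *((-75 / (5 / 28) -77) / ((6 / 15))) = 5522.22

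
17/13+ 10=147/13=11.31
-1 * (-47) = 47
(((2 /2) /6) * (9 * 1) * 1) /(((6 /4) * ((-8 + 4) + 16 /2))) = 1 /4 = 0.25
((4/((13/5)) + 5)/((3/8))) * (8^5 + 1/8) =1714025/3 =571341.67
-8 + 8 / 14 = -52 / 7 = -7.43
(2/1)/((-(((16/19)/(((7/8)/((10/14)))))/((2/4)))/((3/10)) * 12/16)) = -931/1600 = -0.58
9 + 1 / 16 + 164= 2769 / 16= 173.06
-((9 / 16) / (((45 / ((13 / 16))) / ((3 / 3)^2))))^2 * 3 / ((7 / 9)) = -4563 / 11468800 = -0.00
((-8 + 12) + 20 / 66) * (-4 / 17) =-568 / 561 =-1.01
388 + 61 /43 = 16745 /43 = 389.42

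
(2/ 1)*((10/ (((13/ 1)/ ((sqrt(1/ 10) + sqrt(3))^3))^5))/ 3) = (sqrt(10) + 10*sqrt(3))^15/ 55693950000000000000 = 0.84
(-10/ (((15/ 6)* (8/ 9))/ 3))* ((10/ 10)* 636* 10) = -85860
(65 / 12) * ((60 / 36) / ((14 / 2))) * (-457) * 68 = -2524925 / 63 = -40078.17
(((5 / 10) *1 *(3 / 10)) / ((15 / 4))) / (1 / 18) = 18 / 25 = 0.72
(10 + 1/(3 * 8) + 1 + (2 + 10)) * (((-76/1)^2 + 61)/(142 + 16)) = 40859/48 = 851.23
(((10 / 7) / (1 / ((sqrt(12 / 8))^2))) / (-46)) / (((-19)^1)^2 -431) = 3 / 4508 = 0.00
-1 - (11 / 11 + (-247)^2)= -61011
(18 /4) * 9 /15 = 27 /10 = 2.70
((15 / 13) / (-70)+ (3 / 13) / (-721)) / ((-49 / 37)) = 1665 / 131222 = 0.01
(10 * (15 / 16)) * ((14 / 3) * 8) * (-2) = -700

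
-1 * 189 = -189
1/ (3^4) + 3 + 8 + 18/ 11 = 11270/ 891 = 12.65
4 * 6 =24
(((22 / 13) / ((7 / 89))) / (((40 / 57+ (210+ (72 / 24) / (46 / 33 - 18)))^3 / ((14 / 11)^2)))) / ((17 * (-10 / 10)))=-151895279067323904 / 691254668388947994946043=-0.00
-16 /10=-8 /5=-1.60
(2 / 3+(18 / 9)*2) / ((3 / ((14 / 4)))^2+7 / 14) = 1372 / 363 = 3.78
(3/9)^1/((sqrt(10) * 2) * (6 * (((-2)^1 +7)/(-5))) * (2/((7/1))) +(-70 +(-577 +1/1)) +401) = -2401/1761279 +56 * sqrt(10)/2935465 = -0.00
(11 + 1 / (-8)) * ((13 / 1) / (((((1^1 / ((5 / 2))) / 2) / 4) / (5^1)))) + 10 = 28295 / 2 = 14147.50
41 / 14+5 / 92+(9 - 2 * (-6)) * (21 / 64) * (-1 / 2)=-9529 / 20608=-0.46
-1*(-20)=20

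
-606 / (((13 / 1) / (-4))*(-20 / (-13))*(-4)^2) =303 / 40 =7.58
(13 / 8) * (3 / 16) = 39 / 128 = 0.30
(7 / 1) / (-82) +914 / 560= 17757 / 11480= 1.55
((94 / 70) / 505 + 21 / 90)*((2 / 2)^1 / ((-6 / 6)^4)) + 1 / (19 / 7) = 0.60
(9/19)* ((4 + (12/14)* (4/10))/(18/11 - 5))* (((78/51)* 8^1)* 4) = -658944/22015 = -29.93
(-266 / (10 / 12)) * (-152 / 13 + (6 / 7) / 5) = 1195176 / 325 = 3677.46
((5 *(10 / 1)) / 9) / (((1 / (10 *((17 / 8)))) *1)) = 2125 / 18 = 118.06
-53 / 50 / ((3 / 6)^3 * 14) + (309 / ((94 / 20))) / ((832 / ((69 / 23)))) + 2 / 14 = -772587 / 3421600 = -0.23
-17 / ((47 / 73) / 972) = -1206252 / 47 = -25664.94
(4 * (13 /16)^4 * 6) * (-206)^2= 909010947 /2048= 443853.00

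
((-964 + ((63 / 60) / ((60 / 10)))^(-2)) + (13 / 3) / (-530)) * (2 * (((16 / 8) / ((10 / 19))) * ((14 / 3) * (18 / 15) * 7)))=-5514702652 / 19875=-277469.32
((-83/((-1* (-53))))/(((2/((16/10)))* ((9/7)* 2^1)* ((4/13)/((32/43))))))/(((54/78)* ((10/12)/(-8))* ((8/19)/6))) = 119397824/512775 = 232.85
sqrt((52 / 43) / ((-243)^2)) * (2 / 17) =4 * sqrt(559) / 177633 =0.00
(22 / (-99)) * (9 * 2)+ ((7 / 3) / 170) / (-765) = -4.00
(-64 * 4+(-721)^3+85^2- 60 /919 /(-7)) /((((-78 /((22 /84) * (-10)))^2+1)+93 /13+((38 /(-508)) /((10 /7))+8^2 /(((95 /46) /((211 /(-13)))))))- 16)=-915160601094855372400 /918278192130257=-996604.96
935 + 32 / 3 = 2837 / 3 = 945.67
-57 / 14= -4.07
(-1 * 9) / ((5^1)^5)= -9 / 3125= -0.00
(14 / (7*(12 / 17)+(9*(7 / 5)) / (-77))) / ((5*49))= 374 / 31269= 0.01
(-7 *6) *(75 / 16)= -1575 / 8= -196.88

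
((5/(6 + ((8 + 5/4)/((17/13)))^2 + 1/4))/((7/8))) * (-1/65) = -36992/23683751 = -0.00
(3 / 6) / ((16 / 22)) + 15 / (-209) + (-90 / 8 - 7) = -58969 / 3344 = -17.63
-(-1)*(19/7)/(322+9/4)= 76/9079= 0.01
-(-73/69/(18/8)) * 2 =584/621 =0.94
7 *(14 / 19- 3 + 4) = 231 / 19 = 12.16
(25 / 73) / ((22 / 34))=425 / 803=0.53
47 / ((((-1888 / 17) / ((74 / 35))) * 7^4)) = -29563 / 79329040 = -0.00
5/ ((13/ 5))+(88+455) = 544.92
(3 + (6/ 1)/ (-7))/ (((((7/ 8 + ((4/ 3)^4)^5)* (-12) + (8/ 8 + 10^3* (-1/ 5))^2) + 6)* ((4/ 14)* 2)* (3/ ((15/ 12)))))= 29056536675/ 665975034671384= 0.00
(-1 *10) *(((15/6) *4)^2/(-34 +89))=-200/11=-18.18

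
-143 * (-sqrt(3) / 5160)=143 * sqrt(3) / 5160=0.05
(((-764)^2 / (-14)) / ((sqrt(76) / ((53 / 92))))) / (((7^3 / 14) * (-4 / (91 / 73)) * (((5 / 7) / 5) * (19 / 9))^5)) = 509087722752063 * sqrt(19) / 157980068398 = 14046.47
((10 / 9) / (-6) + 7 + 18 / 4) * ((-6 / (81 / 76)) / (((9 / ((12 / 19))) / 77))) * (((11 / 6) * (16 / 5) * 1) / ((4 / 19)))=-314650336 / 32805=-9591.54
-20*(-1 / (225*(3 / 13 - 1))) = -26 / 225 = -0.12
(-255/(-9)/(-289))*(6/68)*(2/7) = -5/2023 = -0.00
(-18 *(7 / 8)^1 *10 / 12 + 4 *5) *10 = 275 / 4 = 68.75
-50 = -50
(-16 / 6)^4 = 4096 / 81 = 50.57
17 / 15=1.13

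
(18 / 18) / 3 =1 / 3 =0.33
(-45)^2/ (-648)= -25/ 8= -3.12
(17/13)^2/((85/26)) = 34/65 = 0.52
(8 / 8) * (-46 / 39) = -46 / 39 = -1.18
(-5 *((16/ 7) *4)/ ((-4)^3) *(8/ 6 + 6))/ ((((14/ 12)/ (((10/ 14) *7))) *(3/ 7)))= 1100/ 21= 52.38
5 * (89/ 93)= 445/ 93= 4.78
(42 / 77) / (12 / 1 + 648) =1 / 1210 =0.00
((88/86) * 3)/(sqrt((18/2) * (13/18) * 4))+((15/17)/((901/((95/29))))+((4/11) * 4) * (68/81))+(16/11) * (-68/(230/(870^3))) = -2577765342965923043/9102847149+66 * sqrt(26)/559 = -283182315.96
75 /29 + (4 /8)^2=329 /116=2.84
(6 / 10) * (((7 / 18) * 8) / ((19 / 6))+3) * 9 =2043 / 95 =21.51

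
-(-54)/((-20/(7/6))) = -63/20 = -3.15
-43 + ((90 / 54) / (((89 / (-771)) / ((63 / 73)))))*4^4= -21003851 / 6497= -3232.85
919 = 919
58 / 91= 0.64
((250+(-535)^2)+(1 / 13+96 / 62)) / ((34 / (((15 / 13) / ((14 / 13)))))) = 432937800 / 47957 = 9027.62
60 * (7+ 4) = 660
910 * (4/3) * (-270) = -327600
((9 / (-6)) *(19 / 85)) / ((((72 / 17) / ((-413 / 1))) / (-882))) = -1153509 / 40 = -28837.72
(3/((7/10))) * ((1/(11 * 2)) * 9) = 135/77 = 1.75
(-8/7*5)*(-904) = 36160/7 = 5165.71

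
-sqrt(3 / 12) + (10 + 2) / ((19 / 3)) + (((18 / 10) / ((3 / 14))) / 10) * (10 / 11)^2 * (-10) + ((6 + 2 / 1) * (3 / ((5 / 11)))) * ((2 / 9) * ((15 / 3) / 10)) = 22019 / 68970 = 0.32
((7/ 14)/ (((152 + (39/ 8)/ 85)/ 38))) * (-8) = -103360/ 103399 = -1.00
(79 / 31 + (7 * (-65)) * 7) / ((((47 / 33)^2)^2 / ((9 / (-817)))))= 1052983999584 / 123587680687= 8.52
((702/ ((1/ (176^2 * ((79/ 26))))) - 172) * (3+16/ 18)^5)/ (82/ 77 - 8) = -8474073044.71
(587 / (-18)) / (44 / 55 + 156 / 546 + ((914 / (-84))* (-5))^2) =-287630 / 26115701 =-0.01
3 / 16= 0.19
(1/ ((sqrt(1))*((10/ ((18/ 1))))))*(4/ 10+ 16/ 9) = 98/ 25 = 3.92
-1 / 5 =-0.20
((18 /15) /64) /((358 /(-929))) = -2787 /57280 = -0.05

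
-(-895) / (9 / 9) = 895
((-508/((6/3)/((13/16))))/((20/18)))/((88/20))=-14859/352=-42.21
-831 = -831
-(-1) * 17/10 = 17/10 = 1.70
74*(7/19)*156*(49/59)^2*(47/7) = 1302705768/66139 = 19696.48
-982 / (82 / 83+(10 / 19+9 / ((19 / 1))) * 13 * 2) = -40753 / 1120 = -36.39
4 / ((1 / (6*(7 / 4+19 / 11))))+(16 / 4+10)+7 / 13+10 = 15443 / 143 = 107.99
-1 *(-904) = 904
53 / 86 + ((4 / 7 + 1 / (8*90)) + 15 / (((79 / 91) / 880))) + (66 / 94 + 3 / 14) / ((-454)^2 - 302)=1259189383635230771 / 82807344713520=15206.25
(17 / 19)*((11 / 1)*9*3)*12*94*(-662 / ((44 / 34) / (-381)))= 1110001782024 / 19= 58421146422.32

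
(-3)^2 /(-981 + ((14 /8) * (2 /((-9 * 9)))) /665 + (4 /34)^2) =-40029390 /4363142239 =-0.01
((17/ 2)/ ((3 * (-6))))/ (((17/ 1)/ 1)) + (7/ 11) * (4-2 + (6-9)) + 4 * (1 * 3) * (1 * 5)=23497/ 396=59.34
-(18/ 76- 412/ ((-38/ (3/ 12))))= -56/ 19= -2.95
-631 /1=-631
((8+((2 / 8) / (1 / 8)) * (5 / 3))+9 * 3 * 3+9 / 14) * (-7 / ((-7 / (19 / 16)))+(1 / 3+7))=1597145 / 2016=792.23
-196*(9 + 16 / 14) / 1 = -1988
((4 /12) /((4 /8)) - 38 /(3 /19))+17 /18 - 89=-5905 /18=-328.06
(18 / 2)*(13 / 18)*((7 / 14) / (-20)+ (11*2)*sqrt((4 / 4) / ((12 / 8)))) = -13 / 80+ 143*sqrt(6) / 3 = 116.60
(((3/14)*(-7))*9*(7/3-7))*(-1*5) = -315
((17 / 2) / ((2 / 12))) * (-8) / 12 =-34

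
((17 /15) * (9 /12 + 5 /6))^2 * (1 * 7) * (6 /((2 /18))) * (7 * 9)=76681.82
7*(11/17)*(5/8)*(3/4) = 1155/544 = 2.12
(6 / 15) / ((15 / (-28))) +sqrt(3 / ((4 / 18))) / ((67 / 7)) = -56 / 75 +21*sqrt(6) / 134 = -0.36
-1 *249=-249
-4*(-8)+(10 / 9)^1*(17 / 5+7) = 43.56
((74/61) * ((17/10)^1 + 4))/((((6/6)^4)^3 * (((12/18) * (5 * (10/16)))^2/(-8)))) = -2429568/190625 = -12.75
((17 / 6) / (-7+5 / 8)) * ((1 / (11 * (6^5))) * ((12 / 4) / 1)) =-1 / 64152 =-0.00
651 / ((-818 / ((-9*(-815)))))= -4775085 / 818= -5837.51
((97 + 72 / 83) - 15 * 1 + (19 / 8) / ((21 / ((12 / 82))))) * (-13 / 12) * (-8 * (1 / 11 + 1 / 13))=31590084 / 262031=120.56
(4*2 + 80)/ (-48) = -11/ 6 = -1.83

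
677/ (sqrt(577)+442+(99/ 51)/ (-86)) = 639563255354/ 416303656053 - 1447049588 * sqrt(577)/ 416303656053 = 1.45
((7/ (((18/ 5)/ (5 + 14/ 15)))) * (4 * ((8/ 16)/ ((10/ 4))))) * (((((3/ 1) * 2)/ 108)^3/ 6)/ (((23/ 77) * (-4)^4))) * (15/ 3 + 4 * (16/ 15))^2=926847691/ 3129124608000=0.00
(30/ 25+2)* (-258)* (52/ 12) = -17888/ 5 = -3577.60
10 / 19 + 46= 884 / 19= 46.53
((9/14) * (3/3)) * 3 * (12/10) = 81/35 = 2.31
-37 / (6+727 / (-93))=3441 / 169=20.36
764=764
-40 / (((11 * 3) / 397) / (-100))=1588000 / 33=48121.21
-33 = -33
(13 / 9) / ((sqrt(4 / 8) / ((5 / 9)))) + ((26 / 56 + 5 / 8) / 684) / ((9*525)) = 1.13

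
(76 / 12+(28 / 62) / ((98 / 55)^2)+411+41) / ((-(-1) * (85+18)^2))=29249825 / 676832982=0.04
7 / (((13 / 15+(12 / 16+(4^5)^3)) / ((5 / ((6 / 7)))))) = 2450 / 64424509537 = 0.00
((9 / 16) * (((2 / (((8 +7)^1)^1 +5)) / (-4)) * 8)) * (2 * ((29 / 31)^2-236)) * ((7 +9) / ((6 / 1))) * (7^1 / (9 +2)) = 949011 / 10571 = 89.77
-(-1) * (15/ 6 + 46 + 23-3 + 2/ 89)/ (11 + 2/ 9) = 109773/ 17978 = 6.11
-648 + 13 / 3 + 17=-1880 / 3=-626.67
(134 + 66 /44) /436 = 271 /872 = 0.31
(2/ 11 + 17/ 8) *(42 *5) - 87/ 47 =997977/ 2068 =482.58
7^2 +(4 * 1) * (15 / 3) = 69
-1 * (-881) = 881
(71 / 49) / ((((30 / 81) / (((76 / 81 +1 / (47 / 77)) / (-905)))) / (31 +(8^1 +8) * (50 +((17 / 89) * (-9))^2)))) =-323003533127 / 33018134030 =-9.78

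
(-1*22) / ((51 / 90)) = -660 / 17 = -38.82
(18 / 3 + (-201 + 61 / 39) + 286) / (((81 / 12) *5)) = 2888 / 1053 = 2.74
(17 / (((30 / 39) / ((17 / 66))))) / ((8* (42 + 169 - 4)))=3757 / 1092960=0.00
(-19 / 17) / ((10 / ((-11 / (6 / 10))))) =209 / 102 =2.05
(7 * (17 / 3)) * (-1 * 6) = -238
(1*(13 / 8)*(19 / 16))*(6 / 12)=247 / 256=0.96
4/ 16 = 1/ 4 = 0.25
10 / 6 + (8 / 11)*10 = 8.94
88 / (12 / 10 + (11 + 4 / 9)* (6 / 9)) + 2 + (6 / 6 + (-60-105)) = -152.03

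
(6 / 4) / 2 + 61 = 247 / 4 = 61.75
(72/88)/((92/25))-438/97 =-421431/98164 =-4.29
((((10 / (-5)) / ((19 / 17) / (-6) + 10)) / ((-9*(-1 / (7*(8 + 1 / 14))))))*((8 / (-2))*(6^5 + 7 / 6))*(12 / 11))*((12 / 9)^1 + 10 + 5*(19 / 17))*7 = 72808465552 / 14157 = 5142930.39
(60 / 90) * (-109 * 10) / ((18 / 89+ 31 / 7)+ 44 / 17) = -23088380 / 229371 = -100.66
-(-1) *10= 10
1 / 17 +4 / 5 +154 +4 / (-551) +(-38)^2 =74882213 / 46835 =1598.85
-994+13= -981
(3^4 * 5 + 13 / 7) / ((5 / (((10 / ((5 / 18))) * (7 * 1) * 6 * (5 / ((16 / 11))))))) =422928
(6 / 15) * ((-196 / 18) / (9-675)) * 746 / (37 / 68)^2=338051392 / 20514465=16.48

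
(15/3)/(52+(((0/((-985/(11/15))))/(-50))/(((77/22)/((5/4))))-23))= 5/29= 0.17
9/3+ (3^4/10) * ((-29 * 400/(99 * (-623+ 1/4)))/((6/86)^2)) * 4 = 1255.42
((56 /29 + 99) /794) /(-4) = -2927 /92104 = -0.03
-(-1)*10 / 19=10 / 19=0.53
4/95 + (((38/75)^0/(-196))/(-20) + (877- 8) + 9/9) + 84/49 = 12985687/14896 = 871.76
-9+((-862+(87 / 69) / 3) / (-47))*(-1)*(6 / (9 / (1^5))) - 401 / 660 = -46721423 / 2140380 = -21.83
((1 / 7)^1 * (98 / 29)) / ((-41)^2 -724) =14 / 27753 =0.00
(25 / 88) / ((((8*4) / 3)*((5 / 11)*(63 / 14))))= 5 / 384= 0.01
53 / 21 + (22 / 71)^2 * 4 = 307829 / 105861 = 2.91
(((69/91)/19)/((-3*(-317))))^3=12167/164650391035760357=0.00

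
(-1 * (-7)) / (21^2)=1 / 63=0.02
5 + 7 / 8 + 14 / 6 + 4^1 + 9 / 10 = 13.11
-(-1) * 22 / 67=22 / 67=0.33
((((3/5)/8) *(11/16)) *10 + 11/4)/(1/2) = 209/32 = 6.53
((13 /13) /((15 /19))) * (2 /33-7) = -8.79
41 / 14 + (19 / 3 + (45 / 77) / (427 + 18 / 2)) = 932957 / 100716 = 9.26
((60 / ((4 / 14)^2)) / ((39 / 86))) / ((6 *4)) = 10535 / 156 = 67.53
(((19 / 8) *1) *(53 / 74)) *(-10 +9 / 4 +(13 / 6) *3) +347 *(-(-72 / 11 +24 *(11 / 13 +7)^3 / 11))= -20797911371213 / 57227456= -363425.40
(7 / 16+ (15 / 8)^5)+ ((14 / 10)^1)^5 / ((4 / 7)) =3381627483 / 102400000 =33.02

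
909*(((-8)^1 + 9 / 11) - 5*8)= -471771 / 11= -42888.27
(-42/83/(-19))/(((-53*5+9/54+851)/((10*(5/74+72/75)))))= 479052/1026067165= 0.00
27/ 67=0.40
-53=-53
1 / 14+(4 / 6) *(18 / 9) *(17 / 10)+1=701 / 210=3.34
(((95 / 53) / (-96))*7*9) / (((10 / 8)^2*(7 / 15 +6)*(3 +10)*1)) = -0.01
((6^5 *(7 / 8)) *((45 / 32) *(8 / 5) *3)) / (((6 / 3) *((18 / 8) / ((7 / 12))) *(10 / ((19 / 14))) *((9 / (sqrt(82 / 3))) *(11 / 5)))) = 1197 *sqrt(246) / 88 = 213.34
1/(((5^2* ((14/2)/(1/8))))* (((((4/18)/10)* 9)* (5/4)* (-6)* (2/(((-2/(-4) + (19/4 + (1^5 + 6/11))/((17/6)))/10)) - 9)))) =509/1766100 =0.00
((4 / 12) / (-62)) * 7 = -7 / 186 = -0.04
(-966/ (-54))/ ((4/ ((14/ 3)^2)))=7889/ 81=97.40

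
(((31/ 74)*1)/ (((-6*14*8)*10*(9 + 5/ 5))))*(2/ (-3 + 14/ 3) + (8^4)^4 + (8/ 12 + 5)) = -130885864170458233/ 74592000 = -1754690371.23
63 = 63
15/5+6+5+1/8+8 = 22.12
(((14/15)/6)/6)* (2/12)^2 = 7/9720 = 0.00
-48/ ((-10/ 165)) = 792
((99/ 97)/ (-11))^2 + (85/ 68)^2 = 1.57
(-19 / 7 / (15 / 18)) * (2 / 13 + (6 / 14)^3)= -118218 / 156065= -0.76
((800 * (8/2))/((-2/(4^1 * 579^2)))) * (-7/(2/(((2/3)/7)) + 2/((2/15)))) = 417188800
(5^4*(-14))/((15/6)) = -3500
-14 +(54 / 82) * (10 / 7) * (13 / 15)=-3784 / 287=-13.18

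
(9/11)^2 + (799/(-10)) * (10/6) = -96193/726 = -132.50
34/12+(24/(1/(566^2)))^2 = 354682253039633/6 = 59113708839938.83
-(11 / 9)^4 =-14641 / 6561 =-2.23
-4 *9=-36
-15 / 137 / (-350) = 3 / 9590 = 0.00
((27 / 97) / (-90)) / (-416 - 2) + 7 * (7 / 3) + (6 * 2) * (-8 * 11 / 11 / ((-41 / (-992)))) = -115023730651 / 49871580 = -2306.40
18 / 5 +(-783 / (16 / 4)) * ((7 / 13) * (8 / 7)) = -7596 / 65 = -116.86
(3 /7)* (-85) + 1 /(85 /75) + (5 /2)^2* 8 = 1720 /119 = 14.45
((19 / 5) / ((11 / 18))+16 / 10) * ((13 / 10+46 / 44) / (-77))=-11094 / 46585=-0.24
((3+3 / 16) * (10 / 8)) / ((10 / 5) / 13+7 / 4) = 1105 / 528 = 2.09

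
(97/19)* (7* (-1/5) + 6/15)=-5.11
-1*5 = -5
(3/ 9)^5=1/ 243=0.00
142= 142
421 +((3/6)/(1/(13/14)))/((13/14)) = 843/2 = 421.50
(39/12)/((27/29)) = 377/108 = 3.49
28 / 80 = 7 / 20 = 0.35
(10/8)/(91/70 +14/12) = 75/148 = 0.51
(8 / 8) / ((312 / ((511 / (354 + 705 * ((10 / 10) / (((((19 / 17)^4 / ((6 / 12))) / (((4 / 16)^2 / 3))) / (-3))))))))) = 266376124 / 55278365337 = 0.00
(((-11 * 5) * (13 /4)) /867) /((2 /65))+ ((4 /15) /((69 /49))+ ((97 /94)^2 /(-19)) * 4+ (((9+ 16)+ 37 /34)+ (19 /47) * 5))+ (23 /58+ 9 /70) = 446481410762953 /20387948799960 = 21.90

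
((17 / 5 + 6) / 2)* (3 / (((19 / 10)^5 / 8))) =11280000 / 2476099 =4.56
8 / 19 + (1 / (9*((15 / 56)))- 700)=-699.16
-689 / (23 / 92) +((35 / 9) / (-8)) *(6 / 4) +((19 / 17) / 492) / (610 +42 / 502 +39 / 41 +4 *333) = -2811269320811 / 1019784372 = -2756.73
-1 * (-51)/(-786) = -17/262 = -0.06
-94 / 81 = -1.16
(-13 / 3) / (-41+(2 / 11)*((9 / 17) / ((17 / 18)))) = 41327 / 390045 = 0.11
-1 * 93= -93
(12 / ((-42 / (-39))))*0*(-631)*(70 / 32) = 0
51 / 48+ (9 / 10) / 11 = 1007 / 880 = 1.14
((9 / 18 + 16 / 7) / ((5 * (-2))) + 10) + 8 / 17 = 24257 / 2380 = 10.19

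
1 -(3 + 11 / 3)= -17 / 3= -5.67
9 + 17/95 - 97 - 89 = -16798/95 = -176.82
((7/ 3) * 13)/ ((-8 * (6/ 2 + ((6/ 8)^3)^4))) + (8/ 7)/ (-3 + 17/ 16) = -60943886720/ 33111870939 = -1.84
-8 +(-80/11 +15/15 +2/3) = -449/33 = -13.61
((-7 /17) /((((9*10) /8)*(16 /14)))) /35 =-7 /7650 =-0.00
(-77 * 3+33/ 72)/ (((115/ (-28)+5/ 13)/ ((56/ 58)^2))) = 197373176/ 3418665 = 57.73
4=4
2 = 2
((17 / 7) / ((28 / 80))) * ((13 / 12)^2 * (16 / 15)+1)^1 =20672 / 1323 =15.63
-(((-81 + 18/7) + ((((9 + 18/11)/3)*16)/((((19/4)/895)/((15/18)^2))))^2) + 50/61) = -9248685704098069/167866083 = -55095618.71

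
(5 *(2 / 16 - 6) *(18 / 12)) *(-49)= 34545 / 16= 2159.06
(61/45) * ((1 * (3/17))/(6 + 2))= 61/2040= 0.03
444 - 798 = -354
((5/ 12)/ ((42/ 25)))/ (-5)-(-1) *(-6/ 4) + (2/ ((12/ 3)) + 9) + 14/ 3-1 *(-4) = 8375/ 504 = 16.62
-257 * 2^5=-8224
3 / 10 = 0.30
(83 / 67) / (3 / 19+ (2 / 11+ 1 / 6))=104082 / 42545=2.45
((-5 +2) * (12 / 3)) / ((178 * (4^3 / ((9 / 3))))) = -9 / 2848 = -0.00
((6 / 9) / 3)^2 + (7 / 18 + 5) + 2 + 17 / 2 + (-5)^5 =-251834 / 81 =-3109.06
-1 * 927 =-927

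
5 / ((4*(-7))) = -5 / 28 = -0.18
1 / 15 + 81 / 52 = 1267 / 780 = 1.62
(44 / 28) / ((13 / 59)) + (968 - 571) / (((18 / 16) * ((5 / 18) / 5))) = 578681 / 91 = 6359.13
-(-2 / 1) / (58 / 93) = 3.21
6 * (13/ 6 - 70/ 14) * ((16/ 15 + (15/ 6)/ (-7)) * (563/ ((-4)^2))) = -1426079/ 3360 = -424.43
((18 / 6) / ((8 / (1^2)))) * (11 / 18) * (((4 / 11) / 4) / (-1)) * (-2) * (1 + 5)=0.25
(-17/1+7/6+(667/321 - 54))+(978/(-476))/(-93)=-80207744/1184169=-67.73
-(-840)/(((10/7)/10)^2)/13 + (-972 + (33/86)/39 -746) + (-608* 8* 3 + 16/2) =-14685865/1118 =-13135.84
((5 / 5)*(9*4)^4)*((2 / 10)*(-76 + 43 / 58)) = -733152384 / 29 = -25281116.69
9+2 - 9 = 2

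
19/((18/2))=19/9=2.11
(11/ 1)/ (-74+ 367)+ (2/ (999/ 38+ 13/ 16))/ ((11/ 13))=3312791/ 26554297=0.12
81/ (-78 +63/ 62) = -1674/ 1591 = -1.05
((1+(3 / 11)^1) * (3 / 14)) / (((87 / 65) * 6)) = 0.03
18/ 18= 1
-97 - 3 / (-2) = -191 / 2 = -95.50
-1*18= -18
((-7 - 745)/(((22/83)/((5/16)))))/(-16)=19505/352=55.41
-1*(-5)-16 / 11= 3.55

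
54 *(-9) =-486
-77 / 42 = -11 / 6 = -1.83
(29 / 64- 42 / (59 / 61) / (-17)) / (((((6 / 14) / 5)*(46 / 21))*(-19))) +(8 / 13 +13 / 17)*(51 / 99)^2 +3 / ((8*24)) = -366295928441 / 794261609856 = -0.46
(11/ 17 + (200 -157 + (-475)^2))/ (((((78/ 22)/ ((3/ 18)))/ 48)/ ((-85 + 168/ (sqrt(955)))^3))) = -785995044875304/ 2483 + 391872765639225024 * sqrt(955)/ 201557525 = -256468095560.37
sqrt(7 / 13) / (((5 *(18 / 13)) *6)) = sqrt(91) / 540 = 0.02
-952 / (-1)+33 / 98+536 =145857 / 98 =1488.34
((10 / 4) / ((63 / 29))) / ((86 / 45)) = 725 / 1204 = 0.60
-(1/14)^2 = -1/196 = -0.01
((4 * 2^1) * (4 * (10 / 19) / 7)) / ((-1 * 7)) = -320 / 931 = -0.34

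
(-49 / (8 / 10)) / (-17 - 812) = 245 / 3316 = 0.07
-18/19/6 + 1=16/19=0.84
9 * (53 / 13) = 36.69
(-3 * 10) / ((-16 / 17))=255 / 8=31.88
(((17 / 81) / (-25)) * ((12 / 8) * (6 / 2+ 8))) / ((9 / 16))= -1496 / 6075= -0.25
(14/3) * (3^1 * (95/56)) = 95/4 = 23.75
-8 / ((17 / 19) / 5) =-760 / 17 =-44.71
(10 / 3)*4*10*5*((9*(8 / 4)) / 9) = 4000 / 3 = 1333.33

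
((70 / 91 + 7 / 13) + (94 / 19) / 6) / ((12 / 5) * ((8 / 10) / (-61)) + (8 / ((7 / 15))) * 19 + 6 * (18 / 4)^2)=33733000 / 7074588573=0.00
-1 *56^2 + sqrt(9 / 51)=-3136 + sqrt(51) / 17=-3135.58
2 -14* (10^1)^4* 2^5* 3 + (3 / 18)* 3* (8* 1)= -13439994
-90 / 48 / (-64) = 15 / 512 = 0.03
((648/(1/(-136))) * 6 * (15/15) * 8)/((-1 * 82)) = 51587.12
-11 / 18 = -0.61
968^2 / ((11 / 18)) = 1533312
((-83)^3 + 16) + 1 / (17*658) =-571771.00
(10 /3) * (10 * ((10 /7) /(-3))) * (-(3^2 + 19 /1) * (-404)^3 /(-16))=16484816000 /9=1831646222.22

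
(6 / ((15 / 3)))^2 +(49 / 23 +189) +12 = 117628 / 575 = 204.57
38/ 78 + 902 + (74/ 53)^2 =99081937/ 109551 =904.44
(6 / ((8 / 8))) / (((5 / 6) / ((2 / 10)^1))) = 1.44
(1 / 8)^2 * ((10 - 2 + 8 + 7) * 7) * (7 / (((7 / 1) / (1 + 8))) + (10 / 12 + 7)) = 42.35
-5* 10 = -50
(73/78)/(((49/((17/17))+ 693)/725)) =52925/57876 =0.91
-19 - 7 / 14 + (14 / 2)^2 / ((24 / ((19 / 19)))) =-419 / 24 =-17.46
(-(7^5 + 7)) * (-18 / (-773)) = -302652 / 773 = -391.53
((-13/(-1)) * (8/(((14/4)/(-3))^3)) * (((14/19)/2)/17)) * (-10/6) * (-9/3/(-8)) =14040/15827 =0.89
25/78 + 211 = 16483/78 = 211.32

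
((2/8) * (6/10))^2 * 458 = 10.30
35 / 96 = 0.36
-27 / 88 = -0.31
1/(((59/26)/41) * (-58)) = -533/1711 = -0.31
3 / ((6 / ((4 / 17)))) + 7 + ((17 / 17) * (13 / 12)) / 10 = 14741 / 2040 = 7.23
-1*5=-5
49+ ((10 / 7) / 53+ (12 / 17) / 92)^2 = 1031117222858 / 21042693721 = 49.00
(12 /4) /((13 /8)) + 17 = 245 /13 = 18.85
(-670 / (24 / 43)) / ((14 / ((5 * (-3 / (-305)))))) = -14405 / 3416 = -4.22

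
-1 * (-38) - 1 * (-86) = 124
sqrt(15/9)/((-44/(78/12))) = -13 * sqrt(15)/264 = -0.19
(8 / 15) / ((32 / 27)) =9 / 20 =0.45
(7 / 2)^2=49 / 4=12.25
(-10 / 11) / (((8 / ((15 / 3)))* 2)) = -0.28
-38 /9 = -4.22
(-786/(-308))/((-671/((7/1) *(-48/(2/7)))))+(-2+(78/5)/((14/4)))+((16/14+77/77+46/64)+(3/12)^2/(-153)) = 1769088293/180686880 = 9.79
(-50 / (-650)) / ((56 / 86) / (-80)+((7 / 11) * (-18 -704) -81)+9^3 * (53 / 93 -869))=-293260 / 2415623132091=-0.00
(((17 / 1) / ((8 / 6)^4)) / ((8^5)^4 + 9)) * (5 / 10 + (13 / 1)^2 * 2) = 932229 / 590295810358705656320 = 0.00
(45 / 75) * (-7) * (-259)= 5439 / 5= 1087.80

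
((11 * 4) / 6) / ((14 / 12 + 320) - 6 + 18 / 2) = 44 / 1945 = 0.02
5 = 5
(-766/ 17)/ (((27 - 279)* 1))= 383/ 2142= 0.18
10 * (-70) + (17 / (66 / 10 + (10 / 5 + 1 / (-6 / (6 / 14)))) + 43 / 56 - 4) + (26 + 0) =-22574585 / 33432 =-675.24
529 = 529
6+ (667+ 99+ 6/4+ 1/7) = 10831/14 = 773.64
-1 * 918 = -918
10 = 10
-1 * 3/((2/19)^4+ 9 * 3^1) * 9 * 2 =-7037334/3518683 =-2.00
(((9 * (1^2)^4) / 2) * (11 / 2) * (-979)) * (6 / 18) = -32307 / 4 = -8076.75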